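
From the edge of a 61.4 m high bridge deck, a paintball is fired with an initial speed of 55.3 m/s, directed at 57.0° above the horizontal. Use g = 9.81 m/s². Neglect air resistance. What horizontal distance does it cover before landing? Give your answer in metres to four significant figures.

Horizontal component vₓ = 55.30 cos 57.0° = 30.12 m/s; vertical v_y0 = 55.30 sin 57.0° = 46.38 m/s.
Vertical motion (up positive, ground at y = 0): 4.905 t² − (46.38) t − 61.4 = 0, so t = (46.38 + √(46.38² + 2·9.81·61.4)) / 9.81 = (46.38 + 57.93) / 9.81 = 10.63 s.
Horizontal distance: R = vₓ t = 30.12 × 10.63 = 320.2 m.

320.2 m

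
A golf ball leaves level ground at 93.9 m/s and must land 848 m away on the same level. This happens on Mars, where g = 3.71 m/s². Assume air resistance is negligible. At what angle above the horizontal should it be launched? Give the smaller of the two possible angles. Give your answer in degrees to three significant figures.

From R = (v₀²/g) sin 2θ: sin 2θ = 3.71 × 848 / 8817.2 = 0.3568.
2θ = 20.90° or 180° − 20.90° = 159.1°, so θ = 10.45° or 79.55°.
The smaller angle is 10.45°.

10.5°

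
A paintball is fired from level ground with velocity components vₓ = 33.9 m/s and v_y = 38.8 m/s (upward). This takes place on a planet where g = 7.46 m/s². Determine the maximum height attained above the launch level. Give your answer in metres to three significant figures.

At the apex v_y = 0, so H = v_y0²/(2g) = 38.80²/14.92 = 100.9 m.

101 m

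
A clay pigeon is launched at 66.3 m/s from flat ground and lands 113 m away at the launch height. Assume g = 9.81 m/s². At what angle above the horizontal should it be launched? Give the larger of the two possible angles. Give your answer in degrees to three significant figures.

82.7°

From R = (v₀²/g) sin 2θ: sin 2θ = 9.81 × 113 / 4395.7 = 0.2522.
2θ = 14.61° or 180° − 14.61° = 165.4°, so θ = 7.303° or 82.70°.
The larger angle is 82.70°.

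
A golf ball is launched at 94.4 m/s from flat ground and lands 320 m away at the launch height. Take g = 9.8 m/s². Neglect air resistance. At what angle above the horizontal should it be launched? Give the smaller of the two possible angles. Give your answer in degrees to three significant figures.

10.3°

Level-ground range R = v₀² sin(2θ)/g ⇒ sin(2θ) = gR/v₀² = 9.80 × 320 / 94.4² = 0.3519.
2θ = 20.60° or 180° − 20.60° = 159.4°, so θ = 10.30° or 79.70°.
The smaller angle is 10.30°.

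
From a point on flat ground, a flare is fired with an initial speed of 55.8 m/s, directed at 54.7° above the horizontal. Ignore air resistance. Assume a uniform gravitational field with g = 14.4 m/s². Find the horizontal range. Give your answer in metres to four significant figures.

203.9 m

Horizontal component vₓ = 55.80 cos 54.7° = 32.24 m/s; vertical v_y0 = 55.80 sin 54.7° = 45.54 m/s.
Time aloft: T = 2 v_y0 / g = 2 × 45.54 / 14.4 = 6.325 s.
Horizontal distance R = vₓ T = 32.24 × 6.325 = 203.9 m.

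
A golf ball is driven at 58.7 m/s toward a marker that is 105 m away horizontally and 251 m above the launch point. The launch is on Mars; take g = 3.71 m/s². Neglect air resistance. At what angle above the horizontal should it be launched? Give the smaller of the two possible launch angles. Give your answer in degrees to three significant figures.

71.2°

Trajectory: y = x tanθ − g x² (1 + tan²θ)/(2v₀²). With x = 105, y = 251, v₀ = 58.7, g = 3.71:
5.935 tan²θ − 105 tanθ + (256.9) = 0.
tanθ = [105 ± √(105² − 4 × 5.935 × (256.9))] / (2 × 5.935) = (105 ± 70.18) / 11.87, giving tanθ = 2.933 or 14.76.
θ = 71.18° or 86.12°; the smaller is 71.18°.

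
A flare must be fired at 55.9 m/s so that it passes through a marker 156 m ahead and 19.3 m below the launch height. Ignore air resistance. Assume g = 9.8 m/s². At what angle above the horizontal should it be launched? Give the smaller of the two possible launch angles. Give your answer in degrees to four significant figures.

7.109°

Trajectory: y = x tanθ − g x² (1 + tan²θ)/(2v₀²). With x = 156, y = −19.3, v₀ = 55.9, g = 9.80:
38.16 tan²θ − 156 tanθ + (18.86) = 0.
tanθ = [156 ± √(156² − 4 × 38.16 × (18.86))] / (2 × 38.16) = (156 ± 146.5) / 76.32, giving tanθ = 0.1247 or 3.963.
θ = 7.109° or 75.84°; the smaller is 7.109°.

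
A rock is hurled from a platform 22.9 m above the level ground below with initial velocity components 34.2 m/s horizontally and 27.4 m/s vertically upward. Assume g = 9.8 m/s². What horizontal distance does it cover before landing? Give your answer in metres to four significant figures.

Vertical motion (up positive, ground at y = 0): 4.900 t² − (27.40) t − 22.9 = 0, so t = (27.40 + √(27.40² + 2·9.80·22.9)) / 9.80 = (27.40 + 34.64) / 9.80 = 6.330 s.
Horizontal distance: R = vₓ t = 34.20 × 6.330 = 216.5 m.

216.5 m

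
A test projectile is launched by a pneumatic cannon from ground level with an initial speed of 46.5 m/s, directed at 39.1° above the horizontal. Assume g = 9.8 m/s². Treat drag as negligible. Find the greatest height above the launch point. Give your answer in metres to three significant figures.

43.9 m

Resolve: vₓ = 46.50 cos 39.1° = 36.09 m/s and v_y0 = 46.50 sin 39.1° = 29.33 m/s.
Peak height H = v_y0² / (2g) = 860.04 / 19.60 = 43.88 m.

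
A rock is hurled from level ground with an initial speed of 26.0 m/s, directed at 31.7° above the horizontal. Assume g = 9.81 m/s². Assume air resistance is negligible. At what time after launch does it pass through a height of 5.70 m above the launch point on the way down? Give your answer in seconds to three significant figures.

Resolve: vₓ = 26.00 cos 31.7° = 22.12 m/s and v_y0 = 26.00 sin 31.7° = 13.66 m/s.
Height y(t) = 13.66 t − 4.905 t² = 5.70 gives 4.905 t² − 13.66 t + 5.70 = 0.
Quadratic formula: t = (13.66 ± √74.823) / 9.81 = (13.66 ± 8.650) / 9.81 → t = 0.5109 s or 2.274 s.
The descending-branch root is 2.274 s.

2.27 s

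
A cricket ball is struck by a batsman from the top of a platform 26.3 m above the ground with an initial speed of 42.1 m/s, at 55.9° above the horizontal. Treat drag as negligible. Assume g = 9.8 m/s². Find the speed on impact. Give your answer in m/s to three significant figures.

Components: vₓ = 42.10 cos 55.9° = 23.60 m/s, v_y0 = 42.10 sin 55.9° = 34.86 m/s.
With up positive and y = 0 at the ground: y(t) = 26.3 + (34.86) t − 4.900 t². Setting y = 0 and taking the positive root: t = [34.86 + √(34.86² + 2·9.80·26.3)] / 9.80 = (34.86 + 41.60) / 9.80 = 7.802 s.
Vertical velocity at impact: v_y = v_y0 − g t = 34.86 − 9.80 × 7.802 = −41.60 m/s.
Speed: |v| = √(vₓ² + v_y²) = √(23.60² + 41.60²) = 47.83 m/s.

47.8 m/s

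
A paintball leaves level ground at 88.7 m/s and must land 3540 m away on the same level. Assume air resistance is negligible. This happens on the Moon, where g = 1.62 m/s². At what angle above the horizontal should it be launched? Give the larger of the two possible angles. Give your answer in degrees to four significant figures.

From R = (v₀²/g) sin 2θ: sin 2θ = 1.62 × 3540 / 7867.7 = 0.7289.
2θ = 46.79° or 180° − 46.79° = 133.2°, so θ = 23.40° or 66.60°.
The larger angle is 66.60°.

66.60°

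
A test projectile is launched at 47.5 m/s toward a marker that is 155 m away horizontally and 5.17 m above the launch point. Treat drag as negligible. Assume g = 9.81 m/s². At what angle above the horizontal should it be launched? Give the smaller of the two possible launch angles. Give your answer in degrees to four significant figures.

Trajectory: y = x tanθ − g x² (1 + tan²θ)/(2v₀²). With x = 155, y = 5.17, v₀ = 47.5, g = 9.81:
52.23 tan²θ − 155 tanθ + (57.40) = 0.
tanθ = [155 ± √(155² − 4 × 52.23 × (57.40))] / (2 × 52.23) = (155 ± 109.7) / 104.5, giving tanθ = 0.4337 or 2.534.
θ = 23.45° or 68.46°; the smaller is 23.45°.

23.45°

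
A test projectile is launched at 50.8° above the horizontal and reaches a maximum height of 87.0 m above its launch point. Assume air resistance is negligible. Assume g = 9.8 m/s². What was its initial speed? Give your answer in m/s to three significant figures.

At the peak v_y = 0, so v_y0 = √(2gH) = √(2 × 9.80 × 87.0) = 41.29 m/s.
v_y0 = v₀ sin θ ⇒ v₀ = 41.29 / sin 50.8° = 53.29 m/s.

53.3 m/s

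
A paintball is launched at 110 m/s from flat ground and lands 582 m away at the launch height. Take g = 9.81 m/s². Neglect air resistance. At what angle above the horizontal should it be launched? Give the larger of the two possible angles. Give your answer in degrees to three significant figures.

75.9°

From R = (v₀²/g) sin 2θ: sin 2θ = 9.81 × 582 / 12100 = 0.4719.
2θ = 28.15° or 180° − 28.15° = 151.8°, so θ = 14.08° or 75.92°.
The larger angle is 75.92°.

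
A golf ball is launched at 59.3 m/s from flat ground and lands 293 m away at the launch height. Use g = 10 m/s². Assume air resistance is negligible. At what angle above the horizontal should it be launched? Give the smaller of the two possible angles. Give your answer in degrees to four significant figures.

28.22°

From R = (v₀²/g) sin 2θ: sin 2θ = 10.0 × 293 / 3516.5 = 0.8332.
2θ = 56.43° or 180° − 56.43° = 123.6°, so θ = 28.22° or 61.78°.
The smaller angle is 28.22°.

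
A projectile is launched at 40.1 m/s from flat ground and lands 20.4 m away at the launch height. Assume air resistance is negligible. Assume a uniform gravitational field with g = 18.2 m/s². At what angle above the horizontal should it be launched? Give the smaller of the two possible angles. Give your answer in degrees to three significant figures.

Level-ground range R = v₀² sin(2θ)/g ⇒ sin(2θ) = gR/v₀² = 18.2 × 20.4 / 40.1² = 0.2309.
2θ = 13.35° or 180° − 13.35° = 166.7°, so θ = 6.675° or 83.33°.
The smaller angle is 6.675°.

6.67°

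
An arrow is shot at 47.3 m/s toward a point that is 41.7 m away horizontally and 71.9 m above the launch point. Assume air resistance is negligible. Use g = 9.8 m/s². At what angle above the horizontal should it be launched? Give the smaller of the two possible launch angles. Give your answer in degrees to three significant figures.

66.5°

Trajectory: y = x tanθ − g x² (1 + tan²θ)/(2v₀²). With x = 41.7, y = 71.9, v₀ = 47.3, g = 9.80:
3.808 tan²θ − 41.7 tanθ + (75.71) = 0.
tanθ = [41.7 ± √(41.7² − 4 × 3.808 × (75.71))] / (2 × 3.808) = (41.7 ± 24.20) / 7.617, giving tanθ = 2.298 or 8.652.
θ = 66.48° or 83.41°; the smaller is 66.48°.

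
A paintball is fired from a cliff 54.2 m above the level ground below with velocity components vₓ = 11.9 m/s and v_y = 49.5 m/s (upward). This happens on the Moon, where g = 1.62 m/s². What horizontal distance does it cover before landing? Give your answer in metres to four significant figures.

740.0 m

Vertical motion (up positive, ground at y = 0): 0.8100 t² − (49.50) t − 54.2 = 0, so t = (49.50 + √(49.50² + 2·1.62·54.2)) / 1.62 = (49.50 + 51.24) / 1.62 = 62.19 s.
Horizontal distance: R = vₓ t = 11.90 × 62.19 = 740.0 m.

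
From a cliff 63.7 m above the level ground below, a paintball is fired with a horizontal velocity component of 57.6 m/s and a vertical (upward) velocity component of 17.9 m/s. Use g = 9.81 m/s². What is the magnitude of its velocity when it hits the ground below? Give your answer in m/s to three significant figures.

69.9 m/s

With up positive and y = 0 at the ground: y(t) = 63.7 + (17.90) t − 4.905 t². Setting y = 0 and taking the positive root: t = [17.90 + √(17.90² + 2·9.81·63.7)] / 9.81 = (17.90 + 39.63) / 9.81 = 5.864 s.
Vertical velocity at impact: v_y = v_y0 − g t = 17.90 − 9.81 × 5.864 = −39.63 m/s.
Speed: |v| = √(vₓ² + v_y²) = √(57.60² + 39.63²) = 69.91 m/s.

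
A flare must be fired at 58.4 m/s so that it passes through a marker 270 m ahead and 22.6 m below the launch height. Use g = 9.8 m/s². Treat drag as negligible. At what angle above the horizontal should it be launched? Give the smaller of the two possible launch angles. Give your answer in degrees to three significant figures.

19.4°

Trajectory: y = x tanθ − g x² (1 + tan²θ)/(2v₀²). With x = 270, y = −22.6, v₀ = 58.4, g = 9.80:
104.7 tan²θ − 270 tanθ + (82.14) = 0.
tanθ = [270 ± √(270² − 4 × 104.7 × (82.14))] / (2 × 104.7) = (270 ± 196.2) / 209.5, giving tanθ = 0.3524 or 2.226.
θ = 19.41° or 65.80°; the smaller is 19.41°.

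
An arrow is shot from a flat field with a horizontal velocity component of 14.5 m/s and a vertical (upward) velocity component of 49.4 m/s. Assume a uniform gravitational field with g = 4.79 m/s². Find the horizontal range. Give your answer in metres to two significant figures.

300 m

Flight time T = 2 v_y0 / g = 20.63 s.
Range: R = vₓ T = 14.50 × 20.63 = 299.1 m.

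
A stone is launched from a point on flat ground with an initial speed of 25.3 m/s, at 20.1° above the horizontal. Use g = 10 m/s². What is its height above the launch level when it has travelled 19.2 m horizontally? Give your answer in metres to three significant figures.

3.76 m

Resolve: vₓ = 25.30 cos 20.1° = 23.76 m/s and v_y0 = 25.30 sin 20.1° = 8.695 m/s.
Time to reach x = 19.2 m: t = x/vₓ = 19.2/23.76 = 0.8081 s.
Height: y = v_y0 t − ½ g t² = 8.695 × 0.8081 − 5.000 × 0.8081² = 7.026 − 3.265 = 3.761 m.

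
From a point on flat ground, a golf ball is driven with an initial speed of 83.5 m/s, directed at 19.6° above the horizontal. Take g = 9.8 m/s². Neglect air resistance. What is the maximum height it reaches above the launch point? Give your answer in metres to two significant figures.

Horizontal component vₓ = 83.50 cos 19.6° = 78.66 m/s; vertical v_y0 = 83.50 sin 19.6° = 28.01 m/s.
Peak height H = v_y0² / (2g) = 784.57 / 19.60 = 40.03 m.

40 m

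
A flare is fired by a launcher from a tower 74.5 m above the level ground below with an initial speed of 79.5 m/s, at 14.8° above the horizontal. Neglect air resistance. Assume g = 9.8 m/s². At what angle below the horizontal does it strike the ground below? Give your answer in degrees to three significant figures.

Components: vₓ = 79.50 cos 14.8° = 76.86 m/s, v_y0 = 79.50 sin 14.8° = 20.31 m/s.
The projectile lands when y = 74.5 + (20.31) t − ½·9.80·t² = 0. Positive root: t = (20.31 + √(20.31² + 2·9.80·74.5)) / 9.80 = (20.31 + 43.27) / 9.80 = 6.488 s.
At impact: v_y = v_y0 − g t = −43.27 m/s; vₓ = 76.86 m/s.
Angle below horizontal: arctan(|v_y|/vₓ) = arctan(43.27/76.86) = 29.38°.

29.4°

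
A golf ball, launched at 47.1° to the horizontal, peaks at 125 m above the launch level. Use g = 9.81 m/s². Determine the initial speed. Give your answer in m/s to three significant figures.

67.6 m/s

At the peak v_y = 0, so v_y0 = √(2gH) = √(2 × 9.81 × 125) = 49.52 m/s.
v_y0 = v₀ sin θ ⇒ v₀ = 49.52 / sin 47.1° = 67.60 m/s.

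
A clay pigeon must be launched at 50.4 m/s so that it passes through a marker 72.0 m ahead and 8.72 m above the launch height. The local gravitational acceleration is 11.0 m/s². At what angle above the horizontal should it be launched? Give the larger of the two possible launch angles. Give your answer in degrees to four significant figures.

80.73°

Trajectory: y = x tanθ − g x² (1 + tan²θ)/(2v₀²). With x = 72.0, y = 8.72, v₀ = 50.4, g = 11.0:
11.22 tan²θ − 72.0 tanθ + (19.94) = 0.
tanθ = [72.0 ± √(72.0² − 4 × 11.22 × (19.94))] / (2 × 11.22) = (72.0 ± 65.49) / 22.45, giving tanθ = 0.2901 or 6.124.
θ = 16.18° or 80.73°; the larger is 80.73°.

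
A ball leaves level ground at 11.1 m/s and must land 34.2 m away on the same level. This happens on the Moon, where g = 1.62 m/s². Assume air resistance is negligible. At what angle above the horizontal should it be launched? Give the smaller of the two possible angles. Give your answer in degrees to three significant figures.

13.4°

Level-ground range R = v₀² sin(2θ)/g ⇒ sin(2θ) = gR/v₀² = 1.62 × 34.2 / 11.1² = 0.4497.
2θ = 26.72° or 180° − 26.72° = 153.3°, so θ = 13.36° or 76.64°.
The smaller angle is 13.36°.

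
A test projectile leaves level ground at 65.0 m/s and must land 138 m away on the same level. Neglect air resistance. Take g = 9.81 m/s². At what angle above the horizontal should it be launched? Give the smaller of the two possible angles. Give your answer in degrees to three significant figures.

R = v₀² sin 2θ / g gives sin 2θ = gR/v₀² = 9.81·138/65.0² = 0.3204.
2θ = 18.69° or 180° − 18.69° = 161.3°, so θ = 9.344° or 80.66°.
The smaller angle is 9.344°.

9.34°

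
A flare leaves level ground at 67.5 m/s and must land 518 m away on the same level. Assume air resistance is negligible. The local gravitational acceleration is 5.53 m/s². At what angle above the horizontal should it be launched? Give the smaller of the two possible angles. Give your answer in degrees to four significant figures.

From R = (v₀²/g) sin 2θ: sin 2θ = 5.53 × 518 / 4556.2 = 0.6287.
2θ = 38.95° or 180° − 38.95° = 141.0°, so θ = 19.48° or 70.52°.
The smaller angle is 19.48°.

19.48°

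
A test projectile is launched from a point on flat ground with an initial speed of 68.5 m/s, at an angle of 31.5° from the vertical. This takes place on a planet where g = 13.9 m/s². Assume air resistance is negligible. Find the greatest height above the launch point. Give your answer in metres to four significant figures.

122.7 m

vₓ = 68.50 sin 31.5° = 35.79 m/s; v_y0 = 68.50 cos 31.5° = 58.41 m/s.
Maximum height: H = v_y0² / (2g) = 58.41² / (2 × 13.9) = 122.7 m.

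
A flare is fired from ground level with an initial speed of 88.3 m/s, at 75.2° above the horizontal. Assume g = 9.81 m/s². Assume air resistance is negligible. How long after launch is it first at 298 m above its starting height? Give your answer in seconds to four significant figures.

Horizontal component vₓ = 88.30 cos 75.2° = 22.56 m/s; vertical v_y0 = 88.30 sin 75.2° = 85.37 m/s.
Height y(t) = 85.37 t − 4.905 t² = 298 gives 4.905 t² − 85.37 t + 298 = 0.
t = [85.37 ± √(85.37² − 2·9.81·298)] / 9.81 = (85.37 ± 37.97) / 9.81, so t = 4.832 s or t = 12.57 s.
The first (ascending) time is 4.832 s.

4.832 s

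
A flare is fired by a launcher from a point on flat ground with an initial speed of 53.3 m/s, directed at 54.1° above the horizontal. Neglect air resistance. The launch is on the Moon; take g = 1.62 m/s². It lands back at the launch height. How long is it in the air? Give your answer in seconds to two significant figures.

53 s

Horizontal component vₓ = 53.30 cos 54.1° = 31.25 m/s; vertical v_y0 = 53.30 sin 54.1° = 43.18 m/s.
Time of flight on level ground: T = 2 v_y0 / g = 2 × 43.18 / 1.62 = 53.30 s.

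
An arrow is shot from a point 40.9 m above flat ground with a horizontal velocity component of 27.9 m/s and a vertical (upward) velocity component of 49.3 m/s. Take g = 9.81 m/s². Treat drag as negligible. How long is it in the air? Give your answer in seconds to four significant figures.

With up positive and y = 0 at the ground: y(t) = 40.9 + (49.30) t − 4.905 t². Setting y = 0 and taking the positive root: t = [49.30 + √(49.30² + 2·9.81·40.9)] / 9.81 = (49.30 + 56.86) / 9.81 = 10.82 s.

10.82 s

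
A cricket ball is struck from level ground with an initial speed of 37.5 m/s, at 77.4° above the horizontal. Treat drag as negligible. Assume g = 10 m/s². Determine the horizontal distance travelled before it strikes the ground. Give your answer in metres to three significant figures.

Horizontal component vₓ = 37.50 cos 77.4° = 8.180 m/s; vertical v_y0 = 37.50 sin 77.4° = 36.60 m/s.
Flight time T = 2 v_y0 / g = 7.319 s.
Horizontal distance R = vₓ T = 8.180 × 7.319 = 59.88 m.

59.9 m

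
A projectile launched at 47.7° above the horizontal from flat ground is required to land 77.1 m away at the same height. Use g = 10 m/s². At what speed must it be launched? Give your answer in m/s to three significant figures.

27.8 m/s

On level ground R = v₀² sin 2θ / g ⇒ v₀ = √(gR / sin 2θ).
v₀ = √(10.0 × 77.1 / sin 95.40°) = √(771.0 / 0.9956) = √774.44 = 27.83 m/s.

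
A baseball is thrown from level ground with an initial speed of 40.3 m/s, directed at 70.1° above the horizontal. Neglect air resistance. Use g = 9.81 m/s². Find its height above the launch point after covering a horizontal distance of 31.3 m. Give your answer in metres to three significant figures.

Horizontal component vₓ = 40.30 cos 70.1° = 13.72 m/s; vertical v_y0 = 40.30 sin 70.1° = 37.89 m/s.
At x = 31.3 m, t = x/vₓ = 31.3/13.72 = 2.282 s.
Height: y = v_y0 t − ½ g t² = 37.89 × 2.282 − 4.905 × 2.282² = 86.47 − 25.54 = 60.93 m.

60.9 m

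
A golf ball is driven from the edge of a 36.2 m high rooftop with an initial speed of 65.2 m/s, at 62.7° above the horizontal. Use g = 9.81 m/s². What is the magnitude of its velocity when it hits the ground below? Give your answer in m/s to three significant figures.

70.4 m/s

Horizontal component vₓ = 65.20 cos 62.7° = 29.90 m/s; vertical v_y0 = 65.20 sin 62.7° = 57.94 m/s.
The projectile lands when y = 36.2 + (57.94) t − ½·9.81·t² = 0. Positive root: t = (57.94 + √(57.94² + 2·9.81·36.2)) / 9.81 = (57.94 + 63.77) / 9.81 = 12.41 s.
Vertical velocity at impact: v_y = v_y0 − g t = 57.94 − 9.81 × 12.41 = −63.77 m/s.
Speed: |v| = √(vₓ² + v_y²) = √(29.90² + 63.77²) = 70.44 m/s.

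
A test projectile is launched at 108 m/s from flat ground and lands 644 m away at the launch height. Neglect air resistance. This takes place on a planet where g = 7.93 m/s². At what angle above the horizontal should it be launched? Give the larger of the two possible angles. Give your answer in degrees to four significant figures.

Level-ground range R = v₀² sin(2θ)/g ⇒ sin(2θ) = gR/v₀² = 7.93 × 644 / 108² = 0.4378.
2θ = 25.97° or 180° − 25.97° = 154.0°, so θ = 12.98° or 77.02°.
The larger angle is 77.02°.

77.02°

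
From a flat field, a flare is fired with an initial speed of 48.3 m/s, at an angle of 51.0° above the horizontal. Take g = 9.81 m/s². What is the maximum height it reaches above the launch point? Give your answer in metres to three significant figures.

71.8 m

vₓ = 48.30 cos 51.0° = 30.40 m/s; v_y0 = 48.30 sin 51.0° = 37.54 m/s.
Peak height H = v_y0² / (2g) = 1409.0 / 19.62 = 71.81 m.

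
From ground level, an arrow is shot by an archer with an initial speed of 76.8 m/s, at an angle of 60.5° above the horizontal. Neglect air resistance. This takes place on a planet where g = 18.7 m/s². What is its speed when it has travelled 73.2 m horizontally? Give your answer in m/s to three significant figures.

48.7 m/s

Components: vₓ = 76.80 cos 60.5° = 37.82 m/s, v_y0 = 76.80 sin 60.5° = 66.84 m/s.
Time to reach x = 73.2 m: t = x/vₓ = 73.2/37.82 = 1.936 s.
Vertical velocity there: v_y = v_y0 − g t = 66.84 − 18.7 × 1.936 = 30.65 m/s.
Speed: √(vₓ² + v_y²) = √(37.82² + 30.65²) = 48.68 m/s.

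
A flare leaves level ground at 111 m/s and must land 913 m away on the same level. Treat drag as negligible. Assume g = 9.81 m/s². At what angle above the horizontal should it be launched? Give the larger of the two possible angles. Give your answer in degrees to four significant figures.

R = v₀² sin 2θ / g gives sin 2θ = gR/v₀² = 9.81·913/111² = 0.7269.
2θ = 46.63° or 180° − 46.63° = 133.4°, so θ = 23.31° or 66.69°.
The larger angle is 66.69°.

66.69°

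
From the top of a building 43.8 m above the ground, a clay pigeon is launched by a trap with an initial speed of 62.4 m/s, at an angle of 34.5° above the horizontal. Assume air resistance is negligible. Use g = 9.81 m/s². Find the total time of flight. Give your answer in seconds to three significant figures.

Resolve: vₓ = 62.40 cos 34.5° = 51.43 m/s and v_y0 = 62.40 sin 34.5° = 35.34 m/s.
The projectile lands when y = 43.8 + (35.34) t − ½·9.81·t² = 0. Positive root: t = (35.34 + √(35.34² + 2·9.81·43.8)) / 9.81 = (35.34 + 45.92) / 9.81 = 8.284 s.

8.28 s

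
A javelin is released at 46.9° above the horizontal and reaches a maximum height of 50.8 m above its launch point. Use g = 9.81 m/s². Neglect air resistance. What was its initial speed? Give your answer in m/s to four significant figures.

At the peak v_y = 0, so v_y0 = √(2gH) = √(2 × 9.81 × 50.8) = 31.57 m/s.
v_y0 = v₀ sin θ ⇒ v₀ = 31.57 / sin 46.9° = 43.24 m/s.

43.24 m/s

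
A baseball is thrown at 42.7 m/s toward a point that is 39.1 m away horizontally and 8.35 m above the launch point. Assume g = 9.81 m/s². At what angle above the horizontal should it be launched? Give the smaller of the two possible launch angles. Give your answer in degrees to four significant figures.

18.27°

Trajectory: y = x tanθ − g x² (1 + tan²θ)/(2v₀²). With x = 39.1, y = 8.35, v₀ = 42.7, g = 9.81:
4.113 tan²θ − 39.1 tanθ + (12.46) = 0.
tanθ = [39.1 ± √(39.1² − 4 × 4.113 × (12.46))] / (2 × 4.113) = (39.1 ± 36.38) / 8.226, giving tanθ = 0.3302 or 9.177.
θ = 18.27° or 83.78°; the smaller is 18.27°.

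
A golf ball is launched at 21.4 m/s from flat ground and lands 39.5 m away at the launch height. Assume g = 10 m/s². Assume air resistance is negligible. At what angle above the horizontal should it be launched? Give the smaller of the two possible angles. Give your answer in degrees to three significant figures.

29.8°

From R = (v₀²/g) sin 2θ: sin 2θ = 10.0 × 39.5 / 457.96 = 0.8625.
2θ = 59.60° or 180° − 59.60° = 120.4°, so θ = 29.80° or 60.20°.
The smaller angle is 29.80°.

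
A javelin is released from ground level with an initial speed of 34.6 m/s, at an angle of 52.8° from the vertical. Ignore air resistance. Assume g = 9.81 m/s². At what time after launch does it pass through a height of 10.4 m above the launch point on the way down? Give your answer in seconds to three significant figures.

vₓ = 34.60 sin 52.8° = 27.56 m/s; v_y0 = 34.60 cos 52.8° = 20.92 m/s.
Require v_y0 t − ½ g t² = 10.4, i.e. 4.905 t² − 20.92 t + 10.4 = 0.
Quadratic formula: t = (20.92 ± √233.56) / 9.81 = (20.92 ± 15.28) / 9.81 → t = 0.5746 s or 3.690 s.
The descending-branch root is 3.690 s.

3.69 s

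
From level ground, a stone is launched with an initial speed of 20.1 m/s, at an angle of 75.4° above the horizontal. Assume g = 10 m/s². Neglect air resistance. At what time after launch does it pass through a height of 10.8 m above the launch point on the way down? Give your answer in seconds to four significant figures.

Components: vₓ = 20.10 cos 75.4° = 5.067 m/s, v_y0 = 20.10 sin 75.4° = 19.45 m/s.
Height y(t) = 19.45 t − 5.000 t² = 10.8 gives 5.000 t² − 19.45 t + 10.8 = 0.
Quadratic formula: t = (19.45 ± √162.34) / 10.0 = (19.45 ± 12.74) / 10.0 → t = 0.6710 s or 3.219 s.
The descending-branch root is 3.219 s.

3.219 s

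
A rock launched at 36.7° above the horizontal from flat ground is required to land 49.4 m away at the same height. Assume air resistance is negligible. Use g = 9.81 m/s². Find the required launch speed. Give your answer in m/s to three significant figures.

22.5 m/s

On level ground R = v₀² sin 2θ / g ⇒ v₀ = √(gR / sin 2θ).
v₀ = √(9.81 × 49.4 / sin 73.40°) = √(484.6 / 0.9583) = √505.69 = 22.49 m/s.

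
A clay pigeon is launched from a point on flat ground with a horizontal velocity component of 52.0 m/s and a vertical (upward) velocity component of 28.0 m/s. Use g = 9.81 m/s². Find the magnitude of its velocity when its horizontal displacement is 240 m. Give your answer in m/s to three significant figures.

x = vₓ t ⇒ t = 240/52.00 = 4.615 s.
Vertical velocity there: v_y = v_y0 − g t = 28.00 − 9.81 × 4.615 = −17.28 m/s.
Speed: √(vₓ² + v_y²) = √(52.00² + 17.28²) = 54.80 m/s.

54.8 m/s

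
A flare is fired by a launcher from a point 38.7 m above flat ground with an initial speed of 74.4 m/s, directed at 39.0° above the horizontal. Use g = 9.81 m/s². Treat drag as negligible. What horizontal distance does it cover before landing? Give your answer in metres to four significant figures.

Resolve: vₓ = 74.40 cos 39.0° = 57.82 m/s and v_y0 = 74.40 sin 39.0° = 46.82 m/s.
With up positive and y = 0 at the ground: y(t) = 38.7 + (46.82) t − 4.905 t². Setting y = 0 and taking the positive root: t = [46.82 + √(46.82² + 2·9.81·38.7)] / 9.81 = (46.82 + 54.33) / 9.81 = 10.31 s.
Horizontal distance: R = vₓ t = 57.82 × 10.31 = 596.2 m.

596.2 m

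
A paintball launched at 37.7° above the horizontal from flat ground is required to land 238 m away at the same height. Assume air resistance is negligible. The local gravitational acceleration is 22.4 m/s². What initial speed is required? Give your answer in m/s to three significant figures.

74.2 m/s

On level ground R = v₀² sin 2θ / g ⇒ v₀ = √(gR / sin 2θ).
v₀ = √(22.4 × 238 / sin 75.40°) = √(5331 / 0.9677) = √5509.1 = 74.22 m/s.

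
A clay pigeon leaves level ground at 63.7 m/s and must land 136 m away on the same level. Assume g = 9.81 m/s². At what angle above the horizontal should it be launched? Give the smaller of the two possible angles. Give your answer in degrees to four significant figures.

R = v₀² sin 2θ / g gives sin 2θ = gR/v₀² = 9.81·136/63.7² = 0.3288.
2θ = 19.20° or 180° − 19.20° = 160.8°, so θ = 9.598° or 80.40°.
The smaller angle is 9.598°.

9.598°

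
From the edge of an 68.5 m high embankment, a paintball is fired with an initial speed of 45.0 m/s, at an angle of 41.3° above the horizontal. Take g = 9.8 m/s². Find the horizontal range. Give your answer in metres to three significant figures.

Horizontal component vₓ = 45.00 cos 41.3° = 33.81 m/s; vertical v_y0 = 45.00 sin 41.3° = 29.70 m/s.
The projectile lands when y = 68.5 + (29.70) t − ½·9.80·t² = 0. Positive root: t = (29.70 + √(29.70² + 2·9.80·68.5)) / 9.80 = (29.70 + 47.17) / 9.80 = 7.844 s.
Horizontal distance: R = vₓ t = 33.81 × 7.844 = 265.2 m.

265 m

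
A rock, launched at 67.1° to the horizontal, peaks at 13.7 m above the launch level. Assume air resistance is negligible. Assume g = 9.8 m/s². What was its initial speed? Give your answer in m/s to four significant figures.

17.79 m/s

At the peak v_y = 0, so v_y0 = √(2gH) = √(2 × 9.80 × 13.7) = 16.39 m/s.
v_y0 = v₀ sin θ ⇒ v₀ = 16.39 / sin 67.1° = 17.79 m/s.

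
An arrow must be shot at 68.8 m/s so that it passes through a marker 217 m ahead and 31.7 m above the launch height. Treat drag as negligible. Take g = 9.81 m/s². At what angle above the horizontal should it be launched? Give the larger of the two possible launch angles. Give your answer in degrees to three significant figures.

76.1°

Trajectory: y = x tanθ − g x² (1 + tan²θ)/(2v₀²). With x = 217, y = 31.7, v₀ = 68.8, g = 9.81:
48.80 tan²θ − 217 tanθ + (80.50) = 0.
tanθ = [217 ± √(217² − 4 × 48.80 × (80.50))] / (2 × 48.80) = (217 ± 177.1) / 97.59, giving tanθ = 0.4085 or 4.039.
θ = 22.22° or 76.09°; the larger is 76.09°.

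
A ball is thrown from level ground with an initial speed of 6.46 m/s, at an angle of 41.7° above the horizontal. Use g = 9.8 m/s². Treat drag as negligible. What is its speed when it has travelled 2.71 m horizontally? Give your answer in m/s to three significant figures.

4.97 m/s

Horizontal component vₓ = 6.460 cos 41.7° = 4.823 m/s; vertical v_y0 = 6.460 sin 41.7° = 4.297 m/s.
x = vₓ t ⇒ t = 2.71/4.823 = 0.5619 s.
Vertical velocity there: v_y = v_y0 − g t = 4.297 − 9.80 × 0.5619 = −1.209 m/s.
Speed: √(vₓ² + v_y²) = √(4.823² + 1.209²) = 4.972 m/s.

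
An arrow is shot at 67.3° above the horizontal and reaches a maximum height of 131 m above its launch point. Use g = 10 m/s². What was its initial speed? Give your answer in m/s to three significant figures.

55.5 m/s

At the peak v_y = 0, so v_y0 = √(2gH) = √(2 × 10.0 × 131) = 51.19 m/s.
v_y0 = v₀ sin θ ⇒ v₀ = 51.19 / sin 67.3° = 55.48 m/s.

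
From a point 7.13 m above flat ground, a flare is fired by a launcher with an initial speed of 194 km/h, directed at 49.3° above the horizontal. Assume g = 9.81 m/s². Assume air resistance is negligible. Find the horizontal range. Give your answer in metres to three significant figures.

Convert: 194 km/h = 194/3.6 = 53.89 m/s.
vₓ = 53.89 cos 49.3° = 35.14 m/s; v_y0 = 53.89 sin 49.3° = 40.86 m/s.
Vertical motion (up positive, ground at y = 0): 4.905 t² − (40.86) t − 7.13 = 0, so t = (40.86 + √(40.86² + 2·9.81·7.13)) / 9.81 = (40.86 + 42.53) / 9.81 = 8.500 s.
Horizontal distance: R = vₓ t = 35.14 × 8.500 = 298.7 m.

299 m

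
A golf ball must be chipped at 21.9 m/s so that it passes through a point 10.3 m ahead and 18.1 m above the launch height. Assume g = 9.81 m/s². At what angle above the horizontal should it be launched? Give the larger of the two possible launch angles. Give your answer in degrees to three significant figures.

81.8°

Trajectory: y = x tanθ − g x² (1 + tan²θ)/(2v₀²). With x = 10.3, y = 18.1, v₀ = 21.9, g = 9.81:
1.085 tan²θ − 10.3 tanθ + (19.18) = 0.
tanθ = [10.3 ± √(10.3² − 4 × 1.085 × (19.18))] / (2 × 1.085) = (10.3 ± 4.778) / 2.170, giving tanθ = 2.545 or 6.948.
θ = 68.55° or 81.81°; the larger is 81.81°.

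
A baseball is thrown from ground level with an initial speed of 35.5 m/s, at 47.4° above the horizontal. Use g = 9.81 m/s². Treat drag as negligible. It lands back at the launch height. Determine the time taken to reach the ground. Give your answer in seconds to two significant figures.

5.3 s

Horizontal component vₓ = 35.50 cos 47.4° = 24.03 m/s; vertical v_y0 = 35.50 sin 47.4° = 26.13 m/s.
Time of flight on level ground: T = 2 v_y0 / g = 2 × 26.13 / 9.81 = 5.328 s.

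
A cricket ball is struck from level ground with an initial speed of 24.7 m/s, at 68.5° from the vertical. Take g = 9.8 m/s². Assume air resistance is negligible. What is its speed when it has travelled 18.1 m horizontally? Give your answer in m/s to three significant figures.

vₓ = 24.70 sin 68.5° = 22.98 m/s; v_y0 = 24.70 cos 68.5° = 9.053 m/s.
At x = 18.1 m, t = x/vₓ = 18.1/22.98 = 0.7876 s.
Vertical velocity there: v_y = v_y0 − g t = 9.053 − 9.80 × 0.7876 = 1.334 m/s.
Speed: √(vₓ² + v_y²) = √(22.98² + 1.334²) = 23.02 m/s.

23.0 m/s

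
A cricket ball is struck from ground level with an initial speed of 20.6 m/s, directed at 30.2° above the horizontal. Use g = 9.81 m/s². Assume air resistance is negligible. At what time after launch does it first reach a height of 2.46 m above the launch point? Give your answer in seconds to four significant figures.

vₓ = 20.60 cos 30.2° = 17.80 m/s; v_y0 = 20.60 sin 30.2° = 10.36 m/s.
Set y = v_y0 t − ½ g t² = 2.46: 4.905 t² − 10.36 t + 2.46 = 0.
Quadratic formula: t = (10.36 ± √59.110) / 9.81 = (10.36 ± 7.688) / 9.81 → t = 0.2726 s or 1.840 s.
The first (ascending) time is 0.2726 s.

0.2726 s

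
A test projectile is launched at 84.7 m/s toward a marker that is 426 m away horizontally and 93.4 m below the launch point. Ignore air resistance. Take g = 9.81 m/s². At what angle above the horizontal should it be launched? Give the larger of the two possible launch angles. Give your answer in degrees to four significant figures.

73.42°

Trajectory: y = x tanθ − g x² (1 + tan²θ)/(2v₀²). With x = 426, y = −93.4, v₀ = 84.7, g = 9.81:
124.1 tan²θ − 426 tanθ + (30.68) = 0.
tanθ = [426 ± √(426² − 4 × 124.1 × (30.68))] / (2 × 124.1) = (426 ± 407.7) / 248.2, giving tanθ = 0.07359 or 3.360.
θ = 4.209° or 73.42°; the larger is 73.42°.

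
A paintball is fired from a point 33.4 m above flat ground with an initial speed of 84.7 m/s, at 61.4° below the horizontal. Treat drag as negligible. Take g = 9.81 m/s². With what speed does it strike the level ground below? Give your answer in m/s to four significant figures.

88.48 m/s

Horizontal component vₓ = 84.70 cos 61.4° = 40.55 m/s; vertical v_y0 = −74.37 m/s (downward).
With up positive and y = 0 at the ground: y(t) = 33.4 + (−74.37) t − 4.905 t². Setting y = 0 and taking the positive root: t = [−74.37 + √(74.37² + 2·9.81·33.4)] / 9.81 = (−74.37 + 78.65) / 9.81 = 0.4366 s.
Vertical velocity at impact: v_y = v_y0 − g t = −74.37 − 9.81 × 0.4366 = −78.65 m/s.
Speed: |v| = √(vₓ² + v_y²) = √(40.55² + 78.65²) = 88.48 m/s.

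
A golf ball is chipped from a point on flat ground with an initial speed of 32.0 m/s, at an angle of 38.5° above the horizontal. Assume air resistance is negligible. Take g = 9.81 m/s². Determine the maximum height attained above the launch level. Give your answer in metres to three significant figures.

Resolve: vₓ = 32.00 cos 38.5° = 25.04 m/s and v_y0 = 32.00 sin 38.5° = 19.92 m/s.
At the apex v_y = 0, so H = v_y0²/(2g) = 19.92²/19.62 = 20.23 m.

20.2 m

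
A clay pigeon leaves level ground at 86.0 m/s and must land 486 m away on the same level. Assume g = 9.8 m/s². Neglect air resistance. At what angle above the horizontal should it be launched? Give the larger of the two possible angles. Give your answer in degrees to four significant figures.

Level-ground range R = v₀² sin(2θ)/g ⇒ sin(2θ) = gR/v₀² = 9.80 × 486 / 86.0² = 0.6440.
2θ = 40.09° or 180° − 40.09° = 139.9°, so θ = 20.04° or 69.96°.
The larger angle is 69.96°.

69.96°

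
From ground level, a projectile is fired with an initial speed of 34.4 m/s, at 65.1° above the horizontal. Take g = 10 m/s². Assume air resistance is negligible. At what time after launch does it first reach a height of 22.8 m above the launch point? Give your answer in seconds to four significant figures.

Resolve: vₓ = 34.40 cos 65.1° = 14.48 m/s and v_y0 = 34.40 sin 65.1° = 31.20 m/s.
Require v_y0 t − ½ g t² = 22.8, i.e. 5.000 t² − 31.20 t + 22.8 = 0.
Quadratic formula: t = (31.20 ± √517.58) / 10.0 = (31.20 ± 22.75) / 10.0 → t = 0.8452 s or 5.395 s.
The first (ascending) time is 0.8452 s.

0.8452 s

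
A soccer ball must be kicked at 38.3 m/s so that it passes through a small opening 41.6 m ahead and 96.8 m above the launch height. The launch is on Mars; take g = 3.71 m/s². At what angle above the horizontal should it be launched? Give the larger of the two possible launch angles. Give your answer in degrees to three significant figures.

86.5°

Trajectory: y = x tanθ − g x² (1 + tan²θ)/(2v₀²). With x = 41.6, y = 96.8, v₀ = 38.3, g = 3.71:
2.188 tan²θ − 41.6 tanθ + (98.99) = 0.
tanθ = [41.6 ± √(41.6² − 4 × 2.188 × (98.99))] / (2 × 2.188) = (41.6 ± 29.39) / 4.377, giving tanθ = 2.789 or 16.22.
θ = 70.27° or 86.47°; the larger is 86.47°.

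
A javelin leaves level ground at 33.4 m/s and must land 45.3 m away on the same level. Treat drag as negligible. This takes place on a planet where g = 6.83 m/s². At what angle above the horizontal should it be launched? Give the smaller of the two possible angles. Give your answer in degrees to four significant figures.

R = v₀² sin 2θ / g gives sin 2θ = gR/v₀² = 6.83·45.3/33.4² = 0.2773.
2θ = 16.10° or 180° − 16.10° = 163.9°, so θ = 8.051° or 81.95°.
The smaller angle is 8.051°.

8.051°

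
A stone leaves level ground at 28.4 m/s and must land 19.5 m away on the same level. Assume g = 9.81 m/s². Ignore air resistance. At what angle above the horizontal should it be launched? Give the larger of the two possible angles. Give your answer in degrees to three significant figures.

83.1°

Level-ground range R = v₀² sin(2θ)/g ⇒ sin(2θ) = gR/v₀² = 9.81 × 19.5 / 28.4² = 0.2372.
2θ = 13.72° or 180° − 13.72° = 166.3°, so θ = 6.860° or 83.14°.
The larger angle is 83.14°.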